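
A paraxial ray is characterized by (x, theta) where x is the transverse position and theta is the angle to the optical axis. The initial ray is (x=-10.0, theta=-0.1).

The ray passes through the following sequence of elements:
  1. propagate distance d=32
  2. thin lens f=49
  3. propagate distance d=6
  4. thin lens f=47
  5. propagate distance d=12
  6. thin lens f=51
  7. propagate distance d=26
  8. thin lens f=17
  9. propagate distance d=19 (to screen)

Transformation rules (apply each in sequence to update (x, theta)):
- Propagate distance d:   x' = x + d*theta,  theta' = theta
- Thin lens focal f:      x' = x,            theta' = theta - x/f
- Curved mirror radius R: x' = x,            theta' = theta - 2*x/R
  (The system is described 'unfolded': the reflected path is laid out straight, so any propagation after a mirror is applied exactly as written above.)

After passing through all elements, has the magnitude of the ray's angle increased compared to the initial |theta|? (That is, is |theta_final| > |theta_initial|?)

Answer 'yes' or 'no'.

Initial: x=-10.0000 theta=-0.1000
After 1 (propagate distance d=32): x=-13.2000 theta=-0.1000
After 2 (thin lens f=49): x=-13.2000 theta=83/490 (≈0.1694)
After 3 (propagate distance d=6): x=-597/49 (≈-12.1837) theta=83/490 (≈0.1694)
After 4 (thin lens f=47): x=-597/49 (≈-12.1837) theta=9871/23030 (≈0.4286)
After 5 (propagate distance d=12): x=-81069/11515 (≈-7.0403) theta=9871/23030 (≈0.4286)
After 6 (thin lens f=51): x=-81069/11515 (≈-7.0403) theta=221853/391510 (≈0.5667)
After 7 (propagate distance d=26): x=1505916/195755 (≈7.6929) theta=221853/391510 (≈0.5667)
After 8 (thin lens f=17): x=1505916/195755 (≈7.6929) theta=759669/6655670 (≈0.1141)
After 9 (propagate distance d=19 (to screen)): x=13126971/1331134 (≈9.8615) theta=759669/6655670 (≈0.1141)
|theta_initial|=0.1000 |theta_final|=759669/6655670 (≈0.1141) -> increased

Answer: yes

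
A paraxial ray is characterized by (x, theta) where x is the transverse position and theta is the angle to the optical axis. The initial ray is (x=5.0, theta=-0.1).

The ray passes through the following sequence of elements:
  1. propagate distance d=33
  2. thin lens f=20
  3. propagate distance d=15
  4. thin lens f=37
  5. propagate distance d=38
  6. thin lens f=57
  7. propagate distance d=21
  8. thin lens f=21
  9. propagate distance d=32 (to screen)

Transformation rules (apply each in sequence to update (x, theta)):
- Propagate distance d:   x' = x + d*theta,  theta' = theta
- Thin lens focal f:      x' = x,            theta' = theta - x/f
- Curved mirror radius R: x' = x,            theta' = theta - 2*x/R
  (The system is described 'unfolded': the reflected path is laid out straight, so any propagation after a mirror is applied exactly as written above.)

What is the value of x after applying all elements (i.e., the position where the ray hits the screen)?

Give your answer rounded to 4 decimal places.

Answer: 2.9716

Derivation:
Initial: x=5.0000 theta=-0.1000
After 1 (propagate distance d=33): x=1.7000 theta=-0.1000
After 2 (thin lens f=20): x=1.7000 theta=-0.1850
After 3 (propagate distance d=15): x=-1.0750 theta=-0.1850
After 4 (thin lens f=37): x=-1.0750 theta=-577/3700 (≈-0.1559)
After 5 (propagate distance d=38): x=-51807/7400 (≈-7.0009) theta=-577/3700 (≈-0.1559)
After 6 (thin lens f=57): x=-51807/7400 (≈-7.0009) theta=-4657/140600 (≈-0.0331)
After 7 (propagate distance d=21): x=-108213/14060 (≈-7.6965) theta=-4657/140600 (≈-0.0331)
After 8 (thin lens f=21): x=-108213/14060 (≈-7.6965) theta=2467/7400 (≈0.3334)
After 9 (propagate distance d=32 (to screen)): x=208903/70300 (≈2.9716) theta=2467/7400 (≈0.3334)
Rounded to 4 decimal places: x = 2.9716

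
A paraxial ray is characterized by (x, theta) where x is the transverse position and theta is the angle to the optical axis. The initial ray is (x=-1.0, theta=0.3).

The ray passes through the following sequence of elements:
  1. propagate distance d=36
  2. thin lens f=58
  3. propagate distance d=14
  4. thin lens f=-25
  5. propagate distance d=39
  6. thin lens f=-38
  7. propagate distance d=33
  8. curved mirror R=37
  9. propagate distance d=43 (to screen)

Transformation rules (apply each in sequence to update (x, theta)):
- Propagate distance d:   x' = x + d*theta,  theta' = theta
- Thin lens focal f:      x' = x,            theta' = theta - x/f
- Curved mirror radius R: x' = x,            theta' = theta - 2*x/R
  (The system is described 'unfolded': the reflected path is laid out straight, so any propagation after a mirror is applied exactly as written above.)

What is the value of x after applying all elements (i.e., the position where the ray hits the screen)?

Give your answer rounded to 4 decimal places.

Answer: -47.2762

Derivation:
Initial: x=-1.0000 theta=0.3000
After 1 (propagate distance d=36): x=9.8000 theta=0.3000
After 2 (thin lens f=58): x=9.8000 theta=19/145 (≈0.1310)
After 3 (propagate distance d=14): x=1687/145 (≈11.6345) theta=19/145 (≈0.1310)
After 4 (thin lens f=-25): x=1687/145 (≈11.6345) theta=2162/3625 (≈0.5964)
After 5 (propagate distance d=39): x=126493/3625 (≈34.8946) theta=2162/3625 (≈0.5964)
After 6 (thin lens f=-38): x=126493/3625 (≈34.8946) theta=208649/137750 (≈1.5147)
After 7 (propagate distance d=33): x=11692151/137750 (≈84.8795) theta=208649/137750 (≈1.5147)
After 8 (curved mirror R=37): x=11692151/137750 (≈84.8795) theta=-15664289/5096750 (≈-3.0734)
After 9 (propagate distance d=43 (to screen)): x=-24095484/509675 (≈-47.2762) theta=-15664289/5096750 (≈-3.0734)
Rounded to 4 decimal places: x = -47.2762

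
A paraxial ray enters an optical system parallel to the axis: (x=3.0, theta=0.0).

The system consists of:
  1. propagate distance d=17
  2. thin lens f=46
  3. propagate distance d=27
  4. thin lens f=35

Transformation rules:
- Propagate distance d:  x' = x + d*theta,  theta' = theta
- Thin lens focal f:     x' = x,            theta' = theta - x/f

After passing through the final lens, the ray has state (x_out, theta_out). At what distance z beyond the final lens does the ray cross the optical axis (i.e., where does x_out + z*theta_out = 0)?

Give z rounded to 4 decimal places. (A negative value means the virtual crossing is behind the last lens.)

Answer: 12.3148

Derivation:
Initial: x=3.0000 theta=0.0000
After 1 (propagate distance d=17): x=3.0000 theta=0.0000
After 2 (thin lens f=46): x=3.0000 theta=-3/46 (≈-0.0652)
After 3 (propagate distance d=27): x=57/46 (≈1.2391) theta=-3/46 (≈-0.0652)
After 4 (thin lens f=35): x=57/46 (≈1.2391) theta=-81/805 (≈-0.1006)
z_focus = -x_out/theta_out = -(57/46)/(-81/805) = 665/54 ≈ 12.3148
Rounded to 4 decimal places: z = 12.3148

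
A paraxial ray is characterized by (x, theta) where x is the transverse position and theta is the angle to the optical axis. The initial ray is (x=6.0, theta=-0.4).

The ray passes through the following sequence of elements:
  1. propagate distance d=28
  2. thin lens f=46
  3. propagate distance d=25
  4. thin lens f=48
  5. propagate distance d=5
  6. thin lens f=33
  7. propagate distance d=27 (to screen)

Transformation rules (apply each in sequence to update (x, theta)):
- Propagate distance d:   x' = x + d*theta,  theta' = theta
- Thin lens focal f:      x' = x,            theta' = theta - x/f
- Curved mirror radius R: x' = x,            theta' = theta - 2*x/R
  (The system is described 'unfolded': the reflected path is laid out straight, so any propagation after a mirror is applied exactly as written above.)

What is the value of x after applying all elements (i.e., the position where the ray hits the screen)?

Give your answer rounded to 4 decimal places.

Initial: x=6.0000 theta=-0.4000
After 1 (propagate distance d=28): x=-5.2000 theta=-0.4000
After 2 (thin lens f=46): x=-5.2000 theta=-33/115 (≈-0.2870)
After 3 (propagate distance d=25): x=-1423/115 (≈-12.3739) theta=-33/115 (≈-0.2870)
After 4 (thin lens f=48): x=-1423/115 (≈-12.3739) theta=-7/240 (≈-0.0292)
After 5 (propagate distance d=5): x=-69109/5520 (≈-12.5197) theta=-7/240 (≈-0.0292)
After 6 (thin lens f=33): x=-69109/5520 (≈-12.5197) theta=15949/45540 (≈0.3502)
After 7 (propagate distance d=27 (to screen)): x=-37207/12144 (≈-3.0638) theta=15949/45540 (≈0.3502)
Rounded to 4 decimal places: x = -3.0638

Answer: -3.0638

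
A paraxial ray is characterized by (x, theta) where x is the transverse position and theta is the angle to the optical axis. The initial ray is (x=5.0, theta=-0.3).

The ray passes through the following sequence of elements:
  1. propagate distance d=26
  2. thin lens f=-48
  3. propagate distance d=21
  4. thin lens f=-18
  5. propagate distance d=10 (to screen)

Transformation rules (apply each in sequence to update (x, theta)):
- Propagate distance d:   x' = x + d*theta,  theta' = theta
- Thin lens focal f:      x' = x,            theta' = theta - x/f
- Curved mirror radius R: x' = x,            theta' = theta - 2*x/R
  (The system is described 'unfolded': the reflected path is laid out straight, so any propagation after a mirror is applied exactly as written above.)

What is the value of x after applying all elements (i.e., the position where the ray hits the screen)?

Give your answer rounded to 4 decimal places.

Answer: -19.6444

Derivation:
Initial: x=5.0000 theta=-0.3000
After 1 (propagate distance d=26): x=-2.8000 theta=-0.3000
After 2 (thin lens f=-48): x=-2.8000 theta=-43/120 (≈-0.3583)
After 3 (propagate distance d=21): x=-10.3250 theta=-43/120 (≈-0.3583)
After 4 (thin lens f=-18): x=-10.3250 theta=-671/720 (≈-0.9319)
After 5 (propagate distance d=10 (to screen)): x=-884/45 (≈-19.6444) theta=-671/720 (≈-0.9319)
Rounded to 4 decimal places: x = -19.6444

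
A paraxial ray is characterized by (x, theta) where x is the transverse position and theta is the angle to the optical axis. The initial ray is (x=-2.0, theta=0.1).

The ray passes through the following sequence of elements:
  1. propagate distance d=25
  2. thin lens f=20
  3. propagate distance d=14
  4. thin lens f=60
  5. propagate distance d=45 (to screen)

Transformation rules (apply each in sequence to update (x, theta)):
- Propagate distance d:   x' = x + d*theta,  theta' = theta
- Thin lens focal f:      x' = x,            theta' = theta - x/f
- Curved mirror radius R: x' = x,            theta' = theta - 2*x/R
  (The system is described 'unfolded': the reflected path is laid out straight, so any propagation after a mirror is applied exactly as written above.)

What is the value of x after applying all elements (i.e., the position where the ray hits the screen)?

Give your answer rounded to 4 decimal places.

Initial: x=-2.0000 theta=0.1000
After 1 (propagate distance d=25): x=0.5000 theta=0.1000
After 2 (thin lens f=20): x=0.5000 theta=0.0750
After 3 (propagate distance d=14): x=1.5500 theta=0.0750
After 4 (thin lens f=60): x=1.5500 theta=59/1200 (≈0.0492)
After 5 (propagate distance d=45 (to screen)): x=3.7625 theta=59/1200 (≈0.0492)
Rounded to 4 decimal places: x = 3.7625

Answer: 3.7625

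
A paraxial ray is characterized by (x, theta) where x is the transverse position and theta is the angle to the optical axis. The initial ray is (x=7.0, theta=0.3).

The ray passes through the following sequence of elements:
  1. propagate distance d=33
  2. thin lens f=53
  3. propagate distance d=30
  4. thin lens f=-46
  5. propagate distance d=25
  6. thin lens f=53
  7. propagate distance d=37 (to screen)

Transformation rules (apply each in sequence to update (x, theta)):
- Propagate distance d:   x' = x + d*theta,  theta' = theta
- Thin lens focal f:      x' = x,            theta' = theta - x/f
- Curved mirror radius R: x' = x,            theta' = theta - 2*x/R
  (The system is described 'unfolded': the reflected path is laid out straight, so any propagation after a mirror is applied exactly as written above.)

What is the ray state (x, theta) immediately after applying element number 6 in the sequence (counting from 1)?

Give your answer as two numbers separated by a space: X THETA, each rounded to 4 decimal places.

Initial: x=7.0000 theta=0.3000
After 1 (propagate distance d=33): x=16.9000 theta=0.3000
After 2 (thin lens f=53): x=16.9000 theta=-1/53 (≈-0.0189)
After 3 (propagate distance d=30): x=8657/530 (≈16.3340) theta=-1/53 (≈-0.0189)
After 4 (thin lens f=-46): x=8657/530 (≈16.3340) theta=8197/24380 (≈0.3362)
After 5 (propagate distance d=25): x=603147/24380 (≈24.7394) theta=8197/24380 (≈0.3362)
After 6 (thin lens f=53): x=603147/24380 (≈24.7394) theta=-84353/646070 (≈-0.1306)
Rounded to 4 decimal places: x = 24.7394, theta = -0.1306

Answer: 24.7394 -0.1306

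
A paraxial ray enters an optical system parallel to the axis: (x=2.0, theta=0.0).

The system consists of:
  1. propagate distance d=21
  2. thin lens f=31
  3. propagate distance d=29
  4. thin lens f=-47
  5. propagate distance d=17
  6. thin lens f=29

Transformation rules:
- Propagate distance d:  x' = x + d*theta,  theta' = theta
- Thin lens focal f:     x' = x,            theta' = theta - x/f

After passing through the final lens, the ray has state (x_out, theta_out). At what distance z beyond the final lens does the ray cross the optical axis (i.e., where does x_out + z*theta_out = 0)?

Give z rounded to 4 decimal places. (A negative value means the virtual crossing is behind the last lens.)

Initial: x=2.0000 theta=0.0000
After 1 (propagate distance d=21): x=2.0000 theta=0.0000
After 2 (thin lens f=31): x=2.0000 theta=-2/31 (≈-0.0645)
After 3 (propagate distance d=29): x=4/31 (≈0.1290) theta=-2/31 (≈-0.0645)
After 4 (thin lens f=-47): x=4/31 (≈0.1290) theta=-90/1457 (≈-0.0618)
After 5 (propagate distance d=17): x=-1342/1457 (≈-0.9211) theta=-90/1457 (≈-0.0618)
After 6 (thin lens f=29): x=-1342/1457 (≈-0.9211) theta=-1268/42253 (≈-0.0300)
z_focus = -x_out/theta_out = -(-1342/1457)/(-1268/42253) = -19459/634 ≈ -30.6924
Rounded to 4 decimal places: z = -30.6924

Answer: -30.6924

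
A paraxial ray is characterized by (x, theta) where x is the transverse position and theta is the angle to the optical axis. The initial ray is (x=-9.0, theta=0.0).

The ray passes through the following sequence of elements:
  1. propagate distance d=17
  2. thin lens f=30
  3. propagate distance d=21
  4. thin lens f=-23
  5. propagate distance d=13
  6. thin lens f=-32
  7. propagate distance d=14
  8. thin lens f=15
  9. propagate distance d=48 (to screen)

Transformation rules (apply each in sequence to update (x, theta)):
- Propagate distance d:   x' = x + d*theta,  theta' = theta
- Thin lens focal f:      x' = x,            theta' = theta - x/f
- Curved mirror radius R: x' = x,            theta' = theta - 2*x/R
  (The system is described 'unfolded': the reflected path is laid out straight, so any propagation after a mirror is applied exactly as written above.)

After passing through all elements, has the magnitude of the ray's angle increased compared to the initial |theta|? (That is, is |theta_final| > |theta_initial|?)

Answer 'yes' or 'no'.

Initial: x=-9.0000 theta=0.0000
After 1 (propagate distance d=17): x=-9.0000 theta=0.0000
After 2 (thin lens f=30): x=-9.0000 theta=0.3000
After 3 (propagate distance d=21): x=-2.7000 theta=0.3000
After 4 (thin lens f=-23): x=-2.7000 theta=21/115 (≈0.1826)
After 5 (propagate distance d=13): x=-15/46 (≈-0.3261) theta=21/115 (≈0.1826)
After 6 (thin lens f=-32): x=-15/46 (≈-0.3261) theta=1269/7360 (≈0.1724)
After 7 (propagate distance d=14): x=7683/3680 (≈2.0878) theta=1269/7360 (≈0.1724)
After 8 (thin lens f=15): x=7683/3680 (≈2.0878) theta=1223/36800 (≈0.0332)
After 9 (propagate distance d=48 (to screen)): x=67767/18400 (≈3.6830) theta=1223/36800 (≈0.0332)
|theta_initial|=0.0000 |theta_final|=1223/36800 (≈0.0332) -> increased

Answer: yes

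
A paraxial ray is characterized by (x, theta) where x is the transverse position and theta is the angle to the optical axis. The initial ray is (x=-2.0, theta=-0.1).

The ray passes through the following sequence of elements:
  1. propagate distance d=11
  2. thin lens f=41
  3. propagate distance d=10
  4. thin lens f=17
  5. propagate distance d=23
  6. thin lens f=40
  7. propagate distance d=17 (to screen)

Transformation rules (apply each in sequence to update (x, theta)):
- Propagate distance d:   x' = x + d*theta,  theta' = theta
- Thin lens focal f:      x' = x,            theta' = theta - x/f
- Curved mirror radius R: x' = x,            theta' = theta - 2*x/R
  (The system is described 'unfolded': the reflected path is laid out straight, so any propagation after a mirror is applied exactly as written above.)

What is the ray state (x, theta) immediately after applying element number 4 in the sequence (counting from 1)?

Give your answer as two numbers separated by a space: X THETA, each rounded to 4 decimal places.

Answer: -3.3439 0.1723

Derivation:
Initial: x=-2.0000 theta=-0.1000
After 1 (propagate distance d=11): x=-3.1000 theta=-0.1000
After 2 (thin lens f=41): x=-3.1000 theta=-1/41 (≈-0.0244)
After 3 (propagate distance d=10): x=-1371/410 (≈-3.3439) theta=-1/41 (≈-0.0244)
After 4 (thin lens f=17): x=-1371/410 (≈-3.3439) theta=1201/6970 (≈0.1723)
Rounded to 4 decimal places: x = -3.3439, theta = 0.1723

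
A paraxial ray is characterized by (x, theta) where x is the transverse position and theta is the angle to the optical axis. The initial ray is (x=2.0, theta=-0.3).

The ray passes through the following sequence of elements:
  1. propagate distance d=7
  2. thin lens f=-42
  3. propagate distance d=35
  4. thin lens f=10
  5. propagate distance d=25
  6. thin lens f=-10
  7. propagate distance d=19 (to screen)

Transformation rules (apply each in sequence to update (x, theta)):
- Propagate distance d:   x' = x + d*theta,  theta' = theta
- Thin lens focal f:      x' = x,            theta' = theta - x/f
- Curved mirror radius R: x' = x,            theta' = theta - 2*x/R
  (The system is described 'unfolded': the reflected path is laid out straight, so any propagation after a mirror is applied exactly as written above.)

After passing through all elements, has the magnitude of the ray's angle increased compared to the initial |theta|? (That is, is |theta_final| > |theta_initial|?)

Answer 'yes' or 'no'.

Answer: yes

Derivation:
Initial: x=2.0000 theta=-0.3000
After 1 (propagate distance d=7): x=-0.1000 theta=-0.3000
After 2 (thin lens f=-42): x=-0.1000 theta=-127/420 (≈-0.3024)
After 3 (propagate distance d=35): x=-641/60 (≈-10.6833) theta=-127/420 (≈-0.3024)
After 4 (thin lens f=10): x=-641/60 (≈-10.6833) theta=3217/4200 (≈0.7660)
After 5 (propagate distance d=25): x=7111/840 (≈8.4655) theta=3217/4200 (≈0.7660)
After 6 (thin lens f=-10): x=7111/840 (≈8.4655) theta=1.6125
After 7 (propagate distance d=19 (to screen)): x=65693/1680 (≈39.1030) theta=1.6125
|theta_initial|=0.3000 |theta_final|=1.6125 -> increased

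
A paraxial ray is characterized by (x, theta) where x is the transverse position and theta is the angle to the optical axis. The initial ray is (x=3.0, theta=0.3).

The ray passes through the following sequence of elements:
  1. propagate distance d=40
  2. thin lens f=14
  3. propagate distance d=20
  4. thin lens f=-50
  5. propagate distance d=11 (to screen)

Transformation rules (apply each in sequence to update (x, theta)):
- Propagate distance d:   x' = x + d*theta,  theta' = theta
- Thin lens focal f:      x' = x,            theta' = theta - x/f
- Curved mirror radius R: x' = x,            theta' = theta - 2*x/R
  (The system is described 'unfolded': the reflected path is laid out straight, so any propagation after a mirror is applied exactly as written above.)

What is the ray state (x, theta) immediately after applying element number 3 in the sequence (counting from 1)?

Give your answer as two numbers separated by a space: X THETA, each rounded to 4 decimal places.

Initial: x=3.0000 theta=0.3000
After 1 (propagate distance d=40): x=15.0000 theta=0.3000
After 2 (thin lens f=14): x=15.0000 theta=-27/35 (≈-0.7714)
After 3 (propagate distance d=20): x=-3/7 (≈-0.4286) theta=-27/35 (≈-0.7714)
Rounded to 4 decimal places: x = -0.4286, theta = -0.7714

Answer: -0.4286 -0.7714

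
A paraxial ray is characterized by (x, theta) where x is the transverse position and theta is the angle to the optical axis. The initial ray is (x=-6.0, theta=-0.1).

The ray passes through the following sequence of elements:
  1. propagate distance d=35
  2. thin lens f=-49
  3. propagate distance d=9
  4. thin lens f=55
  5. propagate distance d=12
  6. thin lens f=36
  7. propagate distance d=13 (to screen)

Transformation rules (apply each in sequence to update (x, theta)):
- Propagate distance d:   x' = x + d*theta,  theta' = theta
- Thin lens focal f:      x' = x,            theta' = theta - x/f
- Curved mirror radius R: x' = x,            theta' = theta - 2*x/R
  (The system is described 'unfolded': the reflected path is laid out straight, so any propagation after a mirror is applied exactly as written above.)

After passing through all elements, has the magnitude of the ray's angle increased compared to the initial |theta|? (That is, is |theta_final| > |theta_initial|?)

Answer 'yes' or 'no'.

Answer: yes

Derivation:
Initial: x=-6.0000 theta=-0.1000
After 1 (propagate distance d=35): x=-9.5000 theta=-0.1000
After 2 (thin lens f=-49): x=-9.5000 theta=-72/245 (≈-0.2939)
After 3 (propagate distance d=9): x=-5951/490 (≈-12.1449) theta=-72/245 (≈-0.2939)
After 4 (thin lens f=55): x=-5951/490 (≈-12.1449) theta=-179/2450 (≈-0.0731)
After 5 (propagate distance d=12): x=-31903/2450 (≈-13.0216) theta=-179/2450 (≈-0.0731)
After 6 (thin lens f=36): x=-31903/2450 (≈-13.0216) theta=3637/12600 (≈0.2887)
After 7 (propagate distance d=13 (to screen)): x=-817541/88200 (≈-9.2692) theta=3637/12600 (≈0.2887)
|theta_initial|=0.1000 |theta_final|=3637/12600 (≈0.2887) -> increased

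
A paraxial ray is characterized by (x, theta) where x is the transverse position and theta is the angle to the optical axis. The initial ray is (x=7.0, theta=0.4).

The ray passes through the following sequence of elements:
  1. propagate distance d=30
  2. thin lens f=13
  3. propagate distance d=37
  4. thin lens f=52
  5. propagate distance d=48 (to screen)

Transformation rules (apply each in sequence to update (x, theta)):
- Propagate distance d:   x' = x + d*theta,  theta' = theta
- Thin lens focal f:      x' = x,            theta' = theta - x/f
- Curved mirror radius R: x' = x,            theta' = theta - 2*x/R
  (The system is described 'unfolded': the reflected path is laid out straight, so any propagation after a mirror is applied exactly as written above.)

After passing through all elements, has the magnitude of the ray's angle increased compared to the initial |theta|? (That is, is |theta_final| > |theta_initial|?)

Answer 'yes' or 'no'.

Initial: x=7.0000 theta=0.4000
After 1 (propagate distance d=30): x=19.0000 theta=0.4000
After 2 (thin lens f=13): x=19.0000 theta=-69/65 (≈-1.0615)
After 3 (propagate distance d=37): x=-1318/65 (≈-20.2769) theta=-69/65 (≈-1.0615)
After 4 (thin lens f=52): x=-1318/65 (≈-20.2769) theta=-227/338 (≈-0.6716)
After 5 (propagate distance d=48 (to screen)): x=-44374/845 (≈-52.5136) theta=-227/338 (≈-0.6716)
|theta_initial|=0.4000 |theta_final|=227/338 (≈0.6716) -> increased

Answer: yes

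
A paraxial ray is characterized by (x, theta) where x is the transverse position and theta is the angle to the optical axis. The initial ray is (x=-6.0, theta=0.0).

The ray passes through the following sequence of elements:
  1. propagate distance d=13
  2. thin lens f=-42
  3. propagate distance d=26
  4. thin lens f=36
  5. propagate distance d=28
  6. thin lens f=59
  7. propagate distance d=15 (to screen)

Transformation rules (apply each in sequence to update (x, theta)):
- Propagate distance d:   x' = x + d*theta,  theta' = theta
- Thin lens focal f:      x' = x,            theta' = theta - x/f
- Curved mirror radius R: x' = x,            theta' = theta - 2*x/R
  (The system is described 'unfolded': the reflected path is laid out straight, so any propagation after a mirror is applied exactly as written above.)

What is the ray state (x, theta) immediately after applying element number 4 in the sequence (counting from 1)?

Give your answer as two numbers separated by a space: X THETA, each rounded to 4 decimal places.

Initial: x=-6.0000 theta=0.0000
After 1 (propagate distance d=13): x=-6.0000 theta=0.0000
After 2 (thin lens f=-42): x=-6.0000 theta=-1/7 (≈-0.1429)
After 3 (propagate distance d=26): x=-68/7 (≈-9.7143) theta=-1/7 (≈-0.1429)
After 4 (thin lens f=36): x=-68/7 (≈-9.7143) theta=8/63 (≈0.1270)
Rounded to 4 decimal places: x = -9.7143, theta = 0.1270

Answer: -9.7143 0.1270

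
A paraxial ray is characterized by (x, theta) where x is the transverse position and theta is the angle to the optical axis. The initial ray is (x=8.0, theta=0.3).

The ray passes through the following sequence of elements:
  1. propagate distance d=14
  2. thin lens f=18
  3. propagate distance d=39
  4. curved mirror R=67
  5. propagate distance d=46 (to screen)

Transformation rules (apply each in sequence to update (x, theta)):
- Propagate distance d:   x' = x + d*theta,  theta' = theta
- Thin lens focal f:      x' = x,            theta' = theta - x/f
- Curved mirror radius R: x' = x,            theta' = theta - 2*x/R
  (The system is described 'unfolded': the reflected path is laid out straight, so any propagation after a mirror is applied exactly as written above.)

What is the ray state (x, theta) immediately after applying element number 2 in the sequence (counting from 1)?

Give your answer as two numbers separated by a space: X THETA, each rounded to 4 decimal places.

Answer: 12.2000 -0.3778

Derivation:
Initial: x=8.0000 theta=0.3000
After 1 (propagate distance d=14): x=12.2000 theta=0.3000
After 2 (thin lens f=18): x=12.2000 theta=-17/45 (≈-0.3778)
Rounded to 4 decimal places: x = 12.2000, theta = -0.3778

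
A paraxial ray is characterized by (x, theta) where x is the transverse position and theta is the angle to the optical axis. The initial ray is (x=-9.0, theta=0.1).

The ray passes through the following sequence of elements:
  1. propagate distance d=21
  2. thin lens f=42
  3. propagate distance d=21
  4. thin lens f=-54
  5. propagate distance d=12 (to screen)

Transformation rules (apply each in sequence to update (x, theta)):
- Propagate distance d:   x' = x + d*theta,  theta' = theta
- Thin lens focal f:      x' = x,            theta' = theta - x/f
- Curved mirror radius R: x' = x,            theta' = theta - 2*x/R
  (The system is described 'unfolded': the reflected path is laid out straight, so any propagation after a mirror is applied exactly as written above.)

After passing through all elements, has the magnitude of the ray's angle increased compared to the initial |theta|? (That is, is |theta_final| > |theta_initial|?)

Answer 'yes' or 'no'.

Initial: x=-9.0000 theta=0.1000
After 1 (propagate distance d=21): x=-6.9000 theta=0.1000
After 2 (thin lens f=42): x=-6.9000 theta=37/140 (≈0.2643)
After 3 (propagate distance d=21): x=-1.3500 theta=37/140 (≈0.2643)
After 4 (thin lens f=-54): x=-1.3500 theta=67/280 (≈0.2393)
After 5 (propagate distance d=12 (to screen)): x=213/140 (≈1.5214) theta=67/280 (≈0.2393)
|theta_initial|=0.1000 |theta_final|=67/280 (≈0.2393) -> increased

Answer: yes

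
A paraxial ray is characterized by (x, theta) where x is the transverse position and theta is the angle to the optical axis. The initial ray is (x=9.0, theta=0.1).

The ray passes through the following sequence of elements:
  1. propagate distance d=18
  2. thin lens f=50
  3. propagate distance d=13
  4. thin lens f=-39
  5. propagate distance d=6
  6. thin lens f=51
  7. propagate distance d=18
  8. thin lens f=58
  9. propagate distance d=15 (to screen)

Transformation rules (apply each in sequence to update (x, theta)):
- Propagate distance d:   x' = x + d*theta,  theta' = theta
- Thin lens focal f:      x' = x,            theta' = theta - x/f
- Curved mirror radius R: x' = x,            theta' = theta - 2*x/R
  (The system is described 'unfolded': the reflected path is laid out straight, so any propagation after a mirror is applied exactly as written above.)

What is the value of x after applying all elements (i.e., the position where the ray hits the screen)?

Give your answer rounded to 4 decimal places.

Initial: x=9.0000 theta=0.1000
After 1 (propagate distance d=18): x=10.8000 theta=0.1000
After 2 (thin lens f=50): x=10.8000 theta=-0.1160
After 3 (propagate distance d=13): x=9.2920 theta=-0.1160
After 4 (thin lens f=-39): x=9.2920 theta=596/4875 (≈0.1223)
After 5 (propagate distance d=6): x=32583/3250 (≈10.0255) theta=596/4875 (≈0.1223)
After 6 (thin lens f=51): x=32583/3250 (≈10.0255) theta=-12319/165750 (≈-0.0743)
After 7 (propagate distance d=18): x=479997/55250 (≈8.6877) theta=-12319/165750 (≈-0.0743)
After 8 (thin lens f=58): x=479997/55250 (≈8.6877) theta=-2154493/9613500 (≈-0.2241)
After 9 (propagate distance d=15 (to screen)): x=17067361/3204500 (≈5.3261) theta=-2154493/9613500 (≈-0.2241)
Rounded to 4 decimal places: x = 5.3261

Answer: 5.3261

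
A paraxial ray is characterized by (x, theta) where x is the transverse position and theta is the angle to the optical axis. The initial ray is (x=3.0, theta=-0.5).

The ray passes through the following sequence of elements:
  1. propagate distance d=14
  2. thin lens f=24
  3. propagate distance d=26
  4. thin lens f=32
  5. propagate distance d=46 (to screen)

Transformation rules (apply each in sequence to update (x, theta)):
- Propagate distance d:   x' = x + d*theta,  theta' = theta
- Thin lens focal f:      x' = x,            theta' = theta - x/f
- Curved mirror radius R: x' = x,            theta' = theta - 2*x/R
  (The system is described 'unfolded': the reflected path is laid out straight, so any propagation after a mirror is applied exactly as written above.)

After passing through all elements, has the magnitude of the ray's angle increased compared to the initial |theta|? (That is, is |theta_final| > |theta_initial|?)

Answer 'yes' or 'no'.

Initial: x=3.0000 theta=-0.5000
After 1 (propagate distance d=14): x=-4.0000 theta=-0.5000
After 2 (thin lens f=24): x=-4.0000 theta=-1/3 (≈-0.3333)
After 3 (propagate distance d=26): x=-38/3 (≈-12.6667) theta=-1/3 (≈-0.3333)
After 4 (thin lens f=32): x=-38/3 (≈-12.6667) theta=0.0625
After 5 (propagate distance d=46 (to screen)): x=-235/24 (≈-9.7917) theta=0.0625
|theta_initial|=0.5000 |theta_final|=0.0625 -> not increased

Answer: no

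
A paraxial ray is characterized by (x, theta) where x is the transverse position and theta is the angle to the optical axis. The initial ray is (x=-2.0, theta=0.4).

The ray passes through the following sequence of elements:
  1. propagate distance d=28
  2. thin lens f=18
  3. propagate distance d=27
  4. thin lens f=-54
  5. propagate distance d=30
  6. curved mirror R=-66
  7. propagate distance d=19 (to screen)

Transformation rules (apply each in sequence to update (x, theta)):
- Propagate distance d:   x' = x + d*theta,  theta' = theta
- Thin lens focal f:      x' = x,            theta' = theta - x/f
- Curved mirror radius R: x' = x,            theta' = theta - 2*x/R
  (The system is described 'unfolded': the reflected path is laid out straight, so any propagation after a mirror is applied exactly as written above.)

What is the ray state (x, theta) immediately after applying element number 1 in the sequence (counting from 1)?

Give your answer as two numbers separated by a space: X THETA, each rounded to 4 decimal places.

Initial: x=-2.0000 theta=0.4000
After 1 (propagate distance d=28): x=9.2000 theta=0.4000
Rounded to 4 decimal places: x = 9.2000, theta = 0.4000

Answer: 9.2000 0.4000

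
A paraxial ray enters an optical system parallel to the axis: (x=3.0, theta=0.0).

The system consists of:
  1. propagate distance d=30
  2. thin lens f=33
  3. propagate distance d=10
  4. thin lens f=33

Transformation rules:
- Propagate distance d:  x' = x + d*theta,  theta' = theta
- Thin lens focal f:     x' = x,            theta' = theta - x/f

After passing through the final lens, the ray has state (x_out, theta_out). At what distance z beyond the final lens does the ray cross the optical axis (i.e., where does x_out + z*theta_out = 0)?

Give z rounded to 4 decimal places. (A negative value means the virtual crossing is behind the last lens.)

Answer: 13.5536

Derivation:
Initial: x=3.0000 theta=0.0000
After 1 (propagate distance d=30): x=3.0000 theta=0.0000
After 2 (thin lens f=33): x=3.0000 theta=-1/11 (≈-0.0909)
After 3 (propagate distance d=10): x=23/11 (≈2.0909) theta=-1/11 (≈-0.0909)
After 4 (thin lens f=33): x=23/11 (≈2.0909) theta=-56/363 (≈-0.1543)
z_focus = -x_out/theta_out = -(23/11)/(-56/363) = 759/56 ≈ 13.5536
Rounded to 4 decimal places: z = 13.5536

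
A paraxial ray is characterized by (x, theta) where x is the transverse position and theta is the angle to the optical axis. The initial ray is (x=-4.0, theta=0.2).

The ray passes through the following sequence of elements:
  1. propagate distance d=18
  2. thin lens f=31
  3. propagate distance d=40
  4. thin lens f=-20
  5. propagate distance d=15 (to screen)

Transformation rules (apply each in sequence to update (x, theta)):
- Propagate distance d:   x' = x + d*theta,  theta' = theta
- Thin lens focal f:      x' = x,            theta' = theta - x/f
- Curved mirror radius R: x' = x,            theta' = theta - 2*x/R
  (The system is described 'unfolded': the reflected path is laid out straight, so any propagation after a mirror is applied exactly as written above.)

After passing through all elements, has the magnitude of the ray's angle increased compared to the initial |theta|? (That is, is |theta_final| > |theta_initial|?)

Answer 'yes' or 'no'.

Initial: x=-4.0000 theta=0.2000
After 1 (propagate distance d=18): x=-0.4000 theta=0.2000
After 2 (thin lens f=31): x=-0.4000 theta=33/155 (≈0.2129)
After 3 (propagate distance d=40): x=1258/155 (≈8.1161) theta=33/155 (≈0.2129)
After 4 (thin lens f=-20): x=1258/155 (≈8.1161) theta=959/1550 (≈0.6187)
After 5 (propagate distance d=15 (to screen)): x=5393/310 (≈17.3968) theta=959/1550 (≈0.6187)
|theta_initial|=0.2000 |theta_final|=959/1550 (≈0.6187) -> increased

Answer: yes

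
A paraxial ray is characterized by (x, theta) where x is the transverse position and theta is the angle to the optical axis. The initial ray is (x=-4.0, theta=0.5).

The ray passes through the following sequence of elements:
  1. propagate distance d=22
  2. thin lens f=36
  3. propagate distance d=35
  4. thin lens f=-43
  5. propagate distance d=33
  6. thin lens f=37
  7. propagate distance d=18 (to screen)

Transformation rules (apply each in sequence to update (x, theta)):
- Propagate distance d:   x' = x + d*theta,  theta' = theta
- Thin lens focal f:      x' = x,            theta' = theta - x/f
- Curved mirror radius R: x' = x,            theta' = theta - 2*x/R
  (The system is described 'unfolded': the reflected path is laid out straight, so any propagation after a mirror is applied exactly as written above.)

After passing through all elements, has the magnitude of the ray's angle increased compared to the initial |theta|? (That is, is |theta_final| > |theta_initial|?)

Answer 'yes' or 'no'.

Initial: x=-4.0000 theta=0.5000
After 1 (propagate distance d=22): x=7.0000 theta=0.5000
After 2 (thin lens f=36): x=7.0000 theta=11/36 (≈0.3056)
After 3 (propagate distance d=35): x=637/36 (≈17.6944) theta=11/36 (≈0.3056)
After 4 (thin lens f=-43): x=637/36 (≈17.6944) theta=185/258 (≈0.7171)
After 5 (propagate distance d=33): x=64021/1548 (≈41.3572) theta=185/258 (≈0.7171)
After 6 (thin lens f=37): x=64021/1548 (≈41.3572) theta=-22951/57276 (≈-0.4007)
After 7 (propagate distance d=18 (to screen)): x=1955659/57276 (≈34.1445) theta=-22951/57276 (≈-0.4007)
|theta_initial|=0.5000 |theta_final|=22951/57276 (≈0.4007) -> not increased

Answer: no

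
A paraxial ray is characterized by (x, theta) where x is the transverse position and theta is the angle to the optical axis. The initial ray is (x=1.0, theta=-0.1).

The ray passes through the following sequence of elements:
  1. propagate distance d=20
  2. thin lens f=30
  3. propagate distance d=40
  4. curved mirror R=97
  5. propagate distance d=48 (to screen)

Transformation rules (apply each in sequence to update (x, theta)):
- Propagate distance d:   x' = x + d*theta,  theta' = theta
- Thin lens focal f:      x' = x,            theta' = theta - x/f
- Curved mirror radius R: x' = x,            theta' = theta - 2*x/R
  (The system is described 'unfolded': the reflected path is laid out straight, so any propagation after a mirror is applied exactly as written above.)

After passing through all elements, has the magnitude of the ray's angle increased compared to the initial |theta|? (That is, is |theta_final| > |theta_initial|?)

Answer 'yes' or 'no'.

Initial: x=1.0000 theta=-0.1000
After 1 (propagate distance d=20): x=-1.0000 theta=-0.1000
After 2 (thin lens f=30): x=-1.0000 theta=-1/15 (≈-0.0667)
After 3 (propagate distance d=40): x=-11/3 (≈-3.6667) theta=-1/15 (≈-0.0667)
After 4 (curved mirror R=97): x=-11/3 (≈-3.6667) theta=13/1455 (≈0.0089)
After 5 (propagate distance d=48 (to screen)): x=-4711/1455 (≈-3.2378) theta=13/1455 (≈0.0089)
|theta_initial|=0.1000 |theta_final|=13/1455 (≈0.0089) -> not increased

Answer: no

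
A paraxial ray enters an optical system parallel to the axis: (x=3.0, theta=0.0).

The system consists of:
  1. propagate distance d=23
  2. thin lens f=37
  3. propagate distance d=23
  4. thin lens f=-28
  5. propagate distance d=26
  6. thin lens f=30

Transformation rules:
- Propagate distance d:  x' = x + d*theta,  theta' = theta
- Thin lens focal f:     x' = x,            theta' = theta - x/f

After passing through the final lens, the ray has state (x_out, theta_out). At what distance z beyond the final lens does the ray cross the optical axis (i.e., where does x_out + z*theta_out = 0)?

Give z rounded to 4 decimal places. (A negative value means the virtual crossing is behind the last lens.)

Initial: x=3.0000 theta=0.0000
After 1 (propagate distance d=23): x=3.0000 theta=0.0000
After 2 (thin lens f=37): x=3.0000 theta=-3/37 (≈-0.0811)
After 3 (propagate distance d=23): x=42/37 (≈1.1351) theta=-3/37 (≈-0.0811)
After 4 (thin lens f=-28): x=42/37 (≈1.1351) theta=-3/74 (≈-0.0405)
After 5 (propagate distance d=26): x=3/37 (≈0.0811) theta=-3/74 (≈-0.0405)
After 6 (thin lens f=30): x=3/37 (≈0.0811) theta=-8/185 (≈-0.0432)
z_focus = -x_out/theta_out = -(3/37)/(-8/185) = 1.8750
Rounded to 4 decimal places: z = 1.8750

Answer: 1.8750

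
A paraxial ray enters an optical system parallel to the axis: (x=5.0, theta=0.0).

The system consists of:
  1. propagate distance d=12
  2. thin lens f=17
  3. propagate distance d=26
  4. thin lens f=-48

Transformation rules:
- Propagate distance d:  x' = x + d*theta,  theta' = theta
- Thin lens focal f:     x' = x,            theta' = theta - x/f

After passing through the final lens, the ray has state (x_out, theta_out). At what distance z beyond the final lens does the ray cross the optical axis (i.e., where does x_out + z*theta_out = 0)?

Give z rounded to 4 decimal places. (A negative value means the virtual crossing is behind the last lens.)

Answer: -7.5789

Derivation:
Initial: x=5.0000 theta=0.0000
After 1 (propagate distance d=12): x=5.0000 theta=0.0000
After 2 (thin lens f=17): x=5.0000 theta=-5/17 (≈-0.2941)
After 3 (propagate distance d=26): x=-45/17 (≈-2.6471) theta=-5/17 (≈-0.2941)
After 4 (thin lens f=-48): x=-45/17 (≈-2.6471) theta=-95/272 (≈-0.3493)
z_focus = -x_out/theta_out = -(-45/17)/(-95/272) = -144/19 ≈ -7.5789
Rounded to 4 decimal places: z = -7.5789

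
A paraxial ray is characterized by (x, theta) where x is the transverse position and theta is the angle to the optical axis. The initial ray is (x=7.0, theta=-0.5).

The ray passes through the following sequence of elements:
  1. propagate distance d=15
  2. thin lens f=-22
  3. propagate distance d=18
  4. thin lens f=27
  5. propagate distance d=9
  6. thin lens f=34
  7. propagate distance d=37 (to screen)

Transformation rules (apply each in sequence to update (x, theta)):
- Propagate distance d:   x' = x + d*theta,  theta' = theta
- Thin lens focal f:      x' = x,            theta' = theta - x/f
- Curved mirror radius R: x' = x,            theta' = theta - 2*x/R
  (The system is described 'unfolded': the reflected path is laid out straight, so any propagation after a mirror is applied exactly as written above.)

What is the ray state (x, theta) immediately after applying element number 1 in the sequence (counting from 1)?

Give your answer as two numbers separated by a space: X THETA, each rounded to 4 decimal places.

Answer: -0.5000 -0.5000

Derivation:
Initial: x=7.0000 theta=-0.5000
After 1 (propagate distance d=15): x=-0.5000 theta=-0.5000
Rounded to 4 decimal places: x = -0.5000, theta = -0.5000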